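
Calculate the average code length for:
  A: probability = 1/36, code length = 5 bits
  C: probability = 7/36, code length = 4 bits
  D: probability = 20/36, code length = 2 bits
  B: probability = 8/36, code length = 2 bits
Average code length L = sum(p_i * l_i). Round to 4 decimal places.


Weighted contributions p_i * l_i:
  A: (1/36) * 5 = 5/36
  C: (7/36) * 4 = 28/36
  D: (20/36) * 2 = 40/36
  B: (8/36) * 2 = 16/36
Sum = (5 + 28 + 40 + 16)/36 = 89/36

L = 89/36 = 2.4722 bits/symbol


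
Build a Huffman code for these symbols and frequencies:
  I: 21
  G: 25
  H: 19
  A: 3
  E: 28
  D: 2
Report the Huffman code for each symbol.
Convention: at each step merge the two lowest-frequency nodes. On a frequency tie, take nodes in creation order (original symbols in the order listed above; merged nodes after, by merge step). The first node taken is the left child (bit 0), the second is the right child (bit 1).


Huffman tree construction:
Step 1: Merge D(2) + A(3) = 5
Step 2: Merge (D+A)(5) + H(19) = 24
Step 3: Merge I(21) + ((D+A)+H)(24) = 45
Step 4: Merge G(25) + E(28) = 53
Step 5: Merge (I+((D+A)+H))(45) + (G+E)(53) = 98
Read each symbol's code off the tree from the root (left child = 0, right child = 1).

Codes:
  I: 00 (length 2)
  G: 10 (length 2)
  H: 011 (length 3)
  A: 0101 (length 4)
  E: 11 (length 2)
  D: 0100 (length 4)
Average code length: 225/98 = 2.2959 bits/symbol


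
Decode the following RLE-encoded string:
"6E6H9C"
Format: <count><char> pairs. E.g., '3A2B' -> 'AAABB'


Expanding each <count><char> pair:
  6E -> 'EEEEEE'
  6H -> 'HHHHHH'
  9C -> 'CCCCCCCCC'

Decoded = EEEEEEHHHHHHCCCCCCCCC


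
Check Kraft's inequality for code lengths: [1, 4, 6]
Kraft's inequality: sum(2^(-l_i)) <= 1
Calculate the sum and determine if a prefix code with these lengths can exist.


Sum = 2^(-1) + 2^(-4) + 2^(-6)
    = 0.5 + 0.0625 + 0.015625
    = 37/64 = 0.578125
Since 0.578125 <= 1, Kraft's inequality IS satisfied.
A prefix code with these lengths CAN exist.

Kraft sum = 0.578125. Satisfied.


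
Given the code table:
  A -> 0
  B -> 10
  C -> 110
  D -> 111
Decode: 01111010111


Decoding:
0 -> A
111 -> D
10 -> B
10 -> B
111 -> D


Result: ADBBD


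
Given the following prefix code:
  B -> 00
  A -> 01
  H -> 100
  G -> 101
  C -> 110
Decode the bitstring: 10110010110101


Decoding step by step:
Bits 101 -> G
Bits 100 -> H
Bits 101 -> G
Bits 101 -> G
Bits 01 -> A


Decoded message: GHGGA


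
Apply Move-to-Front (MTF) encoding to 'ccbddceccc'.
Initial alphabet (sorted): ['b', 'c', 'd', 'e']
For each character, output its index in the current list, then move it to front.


MTF encoding:
'c': index 1 in ['b', 'c', 'd', 'e'] -> ['c', 'b', 'd', 'e']
'c': index 0 in ['c', 'b', 'd', 'e'] -> ['c', 'b', 'd', 'e']
'b': index 1 in ['c', 'b', 'd', 'e'] -> ['b', 'c', 'd', 'e']
'd': index 2 in ['b', 'c', 'd', 'e'] -> ['d', 'b', 'c', 'e']
'd': index 0 in ['d', 'b', 'c', 'e'] -> ['d', 'b', 'c', 'e']
'c': index 2 in ['d', 'b', 'c', 'e'] -> ['c', 'd', 'b', 'e']
'e': index 3 in ['c', 'd', 'b', 'e'] -> ['e', 'c', 'd', 'b']
'c': index 1 in ['e', 'c', 'd', 'b'] -> ['c', 'e', 'd', 'b']
'c': index 0 in ['c', 'e', 'd', 'b'] -> ['c', 'e', 'd', 'b']
'c': index 0 in ['c', 'e', 'd', 'b'] -> ['c', 'e', 'd', 'b']


Output: [1, 0, 1, 2, 0, 2, 3, 1, 0, 0]


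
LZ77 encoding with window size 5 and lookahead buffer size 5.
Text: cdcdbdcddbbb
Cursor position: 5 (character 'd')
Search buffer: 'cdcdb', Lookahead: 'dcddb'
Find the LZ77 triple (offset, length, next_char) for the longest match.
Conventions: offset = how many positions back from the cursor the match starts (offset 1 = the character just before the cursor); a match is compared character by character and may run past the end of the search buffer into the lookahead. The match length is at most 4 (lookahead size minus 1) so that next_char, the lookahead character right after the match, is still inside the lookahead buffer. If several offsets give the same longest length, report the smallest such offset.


Try each offset into the search buffer:
  offset=1 (pos 4, char 'b'): match length 0
  offset=2 (pos 3, char 'd'): match length 1
  offset=3 (pos 2, char 'c'): match length 0
  offset=4 (pos 1, char 'd'): match length 3
  offset=5 (pos 0, char 'c'): match length 0
Longest match has length 3 at offset 4.
next_char = character at position 5 + 3 = 8 -> 'd'

Best match: offset=4, length=3 (matching 'dcd' starting at position 1)
LZ77 triple: (4, 3, 'd')


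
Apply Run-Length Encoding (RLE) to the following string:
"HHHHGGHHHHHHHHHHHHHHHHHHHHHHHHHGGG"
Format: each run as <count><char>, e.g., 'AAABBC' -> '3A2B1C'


Scanning runs left to right:
  i=0: run of 'H' x 4 -> '4H'
  i=4: run of 'G' x 2 -> '2G'
  i=6: run of 'H' x 25 -> '25H'
  i=31: run of 'G' x 3 -> '3G'

RLE = 4H2G25H3G


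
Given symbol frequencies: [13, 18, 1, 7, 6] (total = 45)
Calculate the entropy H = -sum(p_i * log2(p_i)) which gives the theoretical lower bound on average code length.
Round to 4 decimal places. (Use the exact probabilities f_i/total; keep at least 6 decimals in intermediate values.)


Per-symbol terms -p_i * log2(p_i) with p_i = f_i/45:
  p = 13/45 = 0.288889: log2(p) = -1.791413, -p*log2(p) = 0.517519
  p = 18/45 = 0.400000: log2(p) = -1.321928, -p*log2(p) = 0.528771
  p = 1/45 = 0.022222: log2(p) = -5.491853, -p*log2(p) = 0.122041
  p = 7/45 = 0.155556: log2(p) = -2.684498, -p*log2(p) = 0.417589
  p = 6/45 = 0.133333: log2(p) = -2.906891, -p*log2(p) = 0.387585
H = 0.517519 + 0.528771 + 0.122041 + 0.417589 + 0.387585 = 1.973505

H = 1.9735 bits/symbol


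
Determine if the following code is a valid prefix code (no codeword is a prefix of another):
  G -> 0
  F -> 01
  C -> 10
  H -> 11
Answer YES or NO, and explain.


Checking each pair (does one codeword prefix another?):
  G='0' vs F='01': prefix -- VIOLATION

NO -- this is NOT a valid prefix code. G (0) is a prefix of F (01).


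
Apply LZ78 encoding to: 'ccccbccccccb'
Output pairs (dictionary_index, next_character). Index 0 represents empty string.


LZ78 encoding steps:
Dictionary: {0: ''}
Step 1: w='' (idx 0), next='c' -> output (0, 'c'), add 'c' as idx 1
Step 2: w='c' (idx 1), next='c' -> output (1, 'c'), add 'cc' as idx 2
Step 3: w='c' (idx 1), next='b' -> output (1, 'b'), add 'cb' as idx 3
Step 4: w='cc' (idx 2), next='c' -> output (2, 'c'), add 'ccc' as idx 4
Step 5: w='ccc' (idx 4), next='b' -> output (4, 'b'), add 'cccb' as idx 5


Encoded: [(0, 'c'), (1, 'c'), (1, 'b'), (2, 'c'), (4, 'b')]


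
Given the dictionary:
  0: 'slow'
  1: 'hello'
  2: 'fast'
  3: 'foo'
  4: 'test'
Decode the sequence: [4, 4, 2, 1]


Look up each index in the dictionary:
  4 -> 'test'
  4 -> 'test'
  2 -> 'fast'
  1 -> 'hello'

Decoded: "test test fast hello"


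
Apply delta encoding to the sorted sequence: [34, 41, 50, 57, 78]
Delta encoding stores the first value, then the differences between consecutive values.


First value: 34
Deltas:
  41 - 34 = 7
  50 - 41 = 9
  57 - 50 = 7
  78 - 57 = 21


Delta encoded: [34, 7, 9, 7, 21]


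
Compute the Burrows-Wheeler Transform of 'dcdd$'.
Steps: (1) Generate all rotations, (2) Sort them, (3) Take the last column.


Rotations (sorted):
  0: $dcdd -> last char: d
  1: cdd$d -> last char: d
  2: d$dcd -> last char: d
  3: dcdd$ -> last char: $
  4: dd$dc -> last char: c


BWT = ddd$c


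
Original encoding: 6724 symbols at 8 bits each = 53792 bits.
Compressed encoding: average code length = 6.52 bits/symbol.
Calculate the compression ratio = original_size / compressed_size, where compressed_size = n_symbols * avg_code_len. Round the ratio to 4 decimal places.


original_size = n_symbols * orig_bits = 6724 * 8 = 53792 bits
compressed_size = n_symbols * avg_code_len = 6724 * 6.52 = 43840.48 bits
ratio = original_size / compressed_size = 53792 / 43840.48 = 1.227

Compression ratio = 1.227


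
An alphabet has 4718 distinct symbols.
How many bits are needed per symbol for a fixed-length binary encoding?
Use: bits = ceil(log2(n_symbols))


log2(4718) = 12.204
Bracket: 2^12 = 4096 < 4718 <= 2^13 = 8192
So ceil(log2(4718)) = 13

bits = ceil(log2(4718)) = ceil(12.204) = 13 bits


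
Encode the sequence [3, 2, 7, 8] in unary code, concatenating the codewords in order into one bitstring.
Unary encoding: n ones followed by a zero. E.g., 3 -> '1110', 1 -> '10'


Encode each number as n ones followed by a terminating 0:
  3 -> 1110 (4 bits)
  2 -> 110 (3 bits)
  7 -> 11111110 (8 bits)
  8 -> 111111110 (9 bits)
Total length = 4 + 3 + 8 + 9 = 24 bits.

Unary([3, 2, 7, 8]) = 111011011111110111111110 (24 bits)


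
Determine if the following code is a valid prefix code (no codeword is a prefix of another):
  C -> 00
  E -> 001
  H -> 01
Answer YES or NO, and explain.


Checking each pair (does one codeword prefix another?):
  C='00' vs E='001': prefix -- VIOLATION

NO -- this is NOT a valid prefix code. C (00) is a prefix of E (001).


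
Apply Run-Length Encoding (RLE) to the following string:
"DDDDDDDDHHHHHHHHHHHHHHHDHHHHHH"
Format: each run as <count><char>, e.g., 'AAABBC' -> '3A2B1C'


Scanning runs left to right:
  i=0: run of 'D' x 8 -> '8D'
  i=8: run of 'H' x 15 -> '15H'
  i=23: run of 'D' x 1 -> '1D'
  i=24: run of 'H' x 6 -> '6H'

RLE = 8D15H1D6H


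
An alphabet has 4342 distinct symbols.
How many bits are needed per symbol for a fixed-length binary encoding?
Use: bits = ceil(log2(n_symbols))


log2(4342) = 12.0841
Bracket: 2^12 = 4096 < 4342 <= 2^13 = 8192
So ceil(log2(4342)) = 13

bits = ceil(log2(4342)) = ceil(12.0841) = 13 bits


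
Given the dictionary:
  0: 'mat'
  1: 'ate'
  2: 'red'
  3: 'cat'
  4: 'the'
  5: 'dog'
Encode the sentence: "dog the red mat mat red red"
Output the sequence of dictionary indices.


Look up each word in the dictionary:
  'dog' -> 5
  'the' -> 4
  'red' -> 2
  'mat' -> 0
  'mat' -> 0
  'red' -> 2
  'red' -> 2

Encoded: [5, 4, 2, 0, 0, 2, 2]


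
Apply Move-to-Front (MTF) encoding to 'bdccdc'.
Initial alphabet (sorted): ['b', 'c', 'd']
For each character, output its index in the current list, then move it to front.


MTF encoding:
'b': index 0 in ['b', 'c', 'd'] -> ['b', 'c', 'd']
'd': index 2 in ['b', 'c', 'd'] -> ['d', 'b', 'c']
'c': index 2 in ['d', 'b', 'c'] -> ['c', 'd', 'b']
'c': index 0 in ['c', 'd', 'b'] -> ['c', 'd', 'b']
'd': index 1 in ['c', 'd', 'b'] -> ['d', 'c', 'b']
'c': index 1 in ['d', 'c', 'b'] -> ['c', 'd', 'b']


Output: [0, 2, 2, 0, 1, 1]


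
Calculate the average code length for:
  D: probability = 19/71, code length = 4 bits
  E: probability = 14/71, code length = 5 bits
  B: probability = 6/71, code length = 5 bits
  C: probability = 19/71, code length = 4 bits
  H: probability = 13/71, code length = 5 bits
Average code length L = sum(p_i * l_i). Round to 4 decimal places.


Weighted contributions p_i * l_i:
  D: (19/71) * 4 = 76/71
  E: (14/71) * 5 = 70/71
  B: (6/71) * 5 = 30/71
  C: (19/71) * 4 = 76/71
  H: (13/71) * 5 = 65/71
Sum = (76 + 70 + 30 + 76 + 65)/71 = 317/71

L = 317/71 = 4.4648 bits/symbol


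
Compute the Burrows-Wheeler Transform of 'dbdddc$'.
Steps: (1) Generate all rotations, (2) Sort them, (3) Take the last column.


Rotations (sorted):
  0: $dbdddc -> last char: c
  1: bdddc$d -> last char: d
  2: c$dbddd -> last char: d
  3: dbdddc$ -> last char: $
  4: dc$dbdd -> last char: d
  5: ddc$dbd -> last char: d
  6: dddc$db -> last char: b


BWT = cdd$ddb


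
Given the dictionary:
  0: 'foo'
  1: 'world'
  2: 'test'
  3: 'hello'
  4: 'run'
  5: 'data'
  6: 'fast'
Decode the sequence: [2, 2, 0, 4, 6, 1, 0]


Look up each index in the dictionary:
  2 -> 'test'
  2 -> 'test'
  0 -> 'foo'
  4 -> 'run'
  6 -> 'fast'
  1 -> 'world'
  0 -> 'foo'

Decoded: "test test foo run fast world foo"


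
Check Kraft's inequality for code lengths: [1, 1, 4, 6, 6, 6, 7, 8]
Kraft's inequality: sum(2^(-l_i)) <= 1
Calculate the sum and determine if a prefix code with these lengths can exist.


Sum = 2^(-1) + 2^(-1) + 2^(-4) + 2^(-6) + 2^(-6) + 2^(-6) + 2^(-7) + 2^(-8)
    = 0.5 + 0.5 + 0.0625 + 0.015625 + 0.015625 + 0.015625 + 0.0078125 + 0.00390625
    = 287/256 = 1.12109375
Since 1.12109375 > 1, Kraft's inequality is NOT satisfied.
A prefix code with these lengths CANNOT exist.

Kraft sum = 1.12109375. Not satisfied.


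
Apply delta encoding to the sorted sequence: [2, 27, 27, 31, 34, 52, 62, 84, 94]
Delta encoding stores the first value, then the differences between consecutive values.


First value: 2
Deltas:
  27 - 2 = 25
  27 - 27 = 0
  31 - 27 = 4
  34 - 31 = 3
  52 - 34 = 18
  62 - 52 = 10
  84 - 62 = 22
  94 - 84 = 10


Delta encoded: [2, 25, 0, 4, 3, 18, 10, 22, 10]


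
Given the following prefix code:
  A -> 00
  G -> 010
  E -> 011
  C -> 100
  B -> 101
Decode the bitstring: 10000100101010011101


Decoding step by step:
Bits 100 -> C
Bits 00 -> A
Bits 100 -> C
Bits 101 -> B
Bits 010 -> G
Bits 011 -> E
Bits 101 -> B


Decoded message: CACBGEB


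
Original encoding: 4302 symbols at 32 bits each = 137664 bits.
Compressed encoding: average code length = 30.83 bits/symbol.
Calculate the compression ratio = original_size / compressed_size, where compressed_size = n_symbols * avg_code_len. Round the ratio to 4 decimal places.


original_size = n_symbols * orig_bits = 4302 * 32 = 137664 bits
compressed_size = n_symbols * avg_code_len = 4302 * 30.83 = 132630.66 bits
ratio = original_size / compressed_size = 137664 / 132630.66 = 1.038

Compression ratio = 1.038


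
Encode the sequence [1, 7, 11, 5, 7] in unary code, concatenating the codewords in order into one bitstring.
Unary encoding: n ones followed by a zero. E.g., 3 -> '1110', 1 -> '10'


Encode each number as n ones followed by a terminating 0:
  1 -> 10 (2 bits)
  7 -> 11111110 (8 bits)
  11 -> 111111111110 (12 bits)
  5 -> 111110 (6 bits)
  7 -> 11111110 (8 bits)
Total length = 2 + 8 + 12 + 6 + 8 = 36 bits.

Unary([1, 7, 11, 5, 7]) = 101111111011111111111011111011111110 (36 bits)


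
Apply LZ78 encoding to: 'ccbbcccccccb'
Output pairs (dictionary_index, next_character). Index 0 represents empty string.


LZ78 encoding steps:
Dictionary: {0: ''}
Step 1: w='' (idx 0), next='c' -> output (0, 'c'), add 'c' as idx 1
Step 2: w='c' (idx 1), next='b' -> output (1, 'b'), add 'cb' as idx 2
Step 3: w='' (idx 0), next='b' -> output (0, 'b'), add 'b' as idx 3
Step 4: w='c' (idx 1), next='c' -> output (1, 'c'), add 'cc' as idx 4
Step 5: w='cc' (idx 4), next='c' -> output (4, 'c'), add 'ccc' as idx 5
Step 6: w='cc' (idx 4), next='b' -> output (4, 'b'), add 'ccb' as idx 6


Encoded: [(0, 'c'), (1, 'b'), (0, 'b'), (1, 'c'), (4, 'c'), (4, 'b')]


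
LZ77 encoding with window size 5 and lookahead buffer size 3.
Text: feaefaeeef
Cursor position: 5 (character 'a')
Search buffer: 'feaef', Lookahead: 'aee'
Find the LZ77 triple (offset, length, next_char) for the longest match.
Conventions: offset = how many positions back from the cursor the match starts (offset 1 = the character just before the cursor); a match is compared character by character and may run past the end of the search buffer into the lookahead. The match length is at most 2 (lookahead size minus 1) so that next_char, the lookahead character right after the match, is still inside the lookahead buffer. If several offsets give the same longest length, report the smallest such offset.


Try each offset into the search buffer:
  offset=1 (pos 4, char 'f'): match length 0
  offset=2 (pos 3, char 'e'): match length 0
  offset=3 (pos 2, char 'a'): match length 2
  offset=4 (pos 1, char 'e'): match length 0
  offset=5 (pos 0, char 'f'): match length 0
Longest match has length 2 at offset 3.
next_char = character at position 5 + 2 = 7 -> 'e'

Best match: offset=3, length=2 (matching 'ae' starting at position 2)
LZ77 triple: (3, 2, 'e')


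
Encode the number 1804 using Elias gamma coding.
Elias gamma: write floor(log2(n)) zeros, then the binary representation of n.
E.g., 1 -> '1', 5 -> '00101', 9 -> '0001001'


num_bits = floor(log2(1804)) + 1 = 11
leading_zeros = num_bits - 1 = 10
binary(1804) = 11100001100

Elias gamma(1804) = '0000000000' + '11100001100' = 000000000011100001100 (21 bits)


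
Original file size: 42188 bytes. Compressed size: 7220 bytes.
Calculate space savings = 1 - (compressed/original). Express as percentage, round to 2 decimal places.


ratio = compressed/original = 7220/42188 = 0.171139
savings = 1 - ratio = 1 - 0.171139 = 0.828861
as a percentage: 0.828861 * 100 = 82.89%

Space savings = 1 - 7220/42188 = 82.89%


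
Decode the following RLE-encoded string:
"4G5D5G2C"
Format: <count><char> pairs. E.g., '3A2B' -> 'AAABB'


Expanding each <count><char> pair:
  4G -> 'GGGG'
  5D -> 'DDDDD'
  5G -> 'GGGGG'
  2C -> 'CC'

Decoded = GGGGDDDDDGGGGGCC


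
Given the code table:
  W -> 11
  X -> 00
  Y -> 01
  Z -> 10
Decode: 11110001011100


Decoding:
11 -> W
11 -> W
00 -> X
01 -> Y
01 -> Y
11 -> W
00 -> X


Result: WWXYYWX


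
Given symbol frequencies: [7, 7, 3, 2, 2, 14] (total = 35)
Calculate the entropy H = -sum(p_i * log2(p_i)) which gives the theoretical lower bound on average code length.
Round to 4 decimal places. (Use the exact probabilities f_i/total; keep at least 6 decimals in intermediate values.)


Per-symbol terms -p_i * log2(p_i) with p_i = f_i/35:
  p = 7/35 = 0.200000: log2(p) = -2.321928, -p*log2(p) = 0.464386
  p = 7/35 = 0.200000: log2(p) = -2.321928, -p*log2(p) = 0.464386
  p = 3/35 = 0.085714: log2(p) = -3.544321, -p*log2(p) = 0.303799
  p = 2/35 = 0.057143: log2(p) = -4.129283, -p*log2(p) = 0.235959
  p = 2/35 = 0.057143: log2(p) = -4.129283, -p*log2(p) = 0.235959
  p = 14/35 = 0.400000: log2(p) = -1.321928, -p*log2(p) = 0.528771
H = 0.464386 + 0.464386 + 0.303799 + 0.235959 + 0.235959 + 0.528771 = 2.233260

H = 2.2333 bits/symbol


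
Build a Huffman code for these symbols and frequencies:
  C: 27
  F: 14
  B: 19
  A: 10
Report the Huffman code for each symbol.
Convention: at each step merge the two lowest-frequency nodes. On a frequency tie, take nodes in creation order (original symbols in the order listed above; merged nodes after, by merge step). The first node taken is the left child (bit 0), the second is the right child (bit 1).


Huffman tree construction:
Step 1: Merge A(10) + F(14) = 24
Step 2: Merge B(19) + (A+F)(24) = 43
Step 3: Merge C(27) + (B+(A+F))(43) = 70
Read each symbol's code off the tree from the root (left child = 0, right child = 1).

Codes:
  C: 0 (length 1)
  F: 111 (length 3)
  B: 10 (length 2)
  A: 110 (length 3)
Average code length: 137/70 = 1.9571 bits/symbol


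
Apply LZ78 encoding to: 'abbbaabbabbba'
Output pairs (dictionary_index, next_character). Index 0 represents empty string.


LZ78 encoding steps:
Dictionary: {0: ''}
Step 1: w='' (idx 0), next='a' -> output (0, 'a'), add 'a' as idx 1
Step 2: w='' (idx 0), next='b' -> output (0, 'b'), add 'b' as idx 2
Step 3: w='b' (idx 2), next='b' -> output (2, 'b'), add 'bb' as idx 3
Step 4: w='a' (idx 1), next='a' -> output (1, 'a'), add 'aa' as idx 4
Step 5: w='bb' (idx 3), next='a' -> output (3, 'a'), add 'bba' as idx 5
Step 6: w='bb' (idx 3), next='b' -> output (3, 'b'), add 'bbb' as idx 6
Step 7: w='a' (idx 1), end of input -> output (1, '')


Encoded: [(0, 'a'), (0, 'b'), (2, 'b'), (1, 'a'), (3, 'a'), (3, 'b'), (1, '')]


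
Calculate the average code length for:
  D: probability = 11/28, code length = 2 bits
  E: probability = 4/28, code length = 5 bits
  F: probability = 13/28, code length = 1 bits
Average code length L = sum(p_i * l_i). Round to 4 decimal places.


Weighted contributions p_i * l_i:
  D: (11/28) * 2 = 22/28
  E: (4/28) * 5 = 20/28
  F: (13/28) * 1 = 13/28
Sum = (22 + 20 + 13)/28 = 55/28

L = 55/28 = 1.9643 bits/symbol


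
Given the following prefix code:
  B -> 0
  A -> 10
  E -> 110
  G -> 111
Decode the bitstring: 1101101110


Decoding step by step:
Bits 110 -> E
Bits 110 -> E
Bits 111 -> G
Bits 0 -> B


Decoded message: EEGB


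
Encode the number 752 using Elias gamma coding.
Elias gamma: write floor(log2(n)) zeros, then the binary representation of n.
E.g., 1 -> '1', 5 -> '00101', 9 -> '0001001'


num_bits = floor(log2(752)) + 1 = 10
leading_zeros = num_bits - 1 = 9
binary(752) = 1011110000

Elias gamma(752) = '000000000' + '1011110000' = 0000000001011110000 (19 bits)


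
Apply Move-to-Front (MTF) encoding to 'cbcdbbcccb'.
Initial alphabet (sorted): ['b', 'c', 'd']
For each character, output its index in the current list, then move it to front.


MTF encoding:
'c': index 1 in ['b', 'c', 'd'] -> ['c', 'b', 'd']
'b': index 1 in ['c', 'b', 'd'] -> ['b', 'c', 'd']
'c': index 1 in ['b', 'c', 'd'] -> ['c', 'b', 'd']
'd': index 2 in ['c', 'b', 'd'] -> ['d', 'c', 'b']
'b': index 2 in ['d', 'c', 'b'] -> ['b', 'd', 'c']
'b': index 0 in ['b', 'd', 'c'] -> ['b', 'd', 'c']
'c': index 2 in ['b', 'd', 'c'] -> ['c', 'b', 'd']
'c': index 0 in ['c', 'b', 'd'] -> ['c', 'b', 'd']
'c': index 0 in ['c', 'b', 'd'] -> ['c', 'b', 'd']
'b': index 1 in ['c', 'b', 'd'] -> ['b', 'c', 'd']


Output: [1, 1, 1, 2, 2, 0, 2, 0, 0, 1]


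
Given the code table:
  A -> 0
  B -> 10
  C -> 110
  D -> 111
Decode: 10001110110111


Decoding:
10 -> B
0 -> A
0 -> A
111 -> D
0 -> A
110 -> C
111 -> D


Result: BAADACD


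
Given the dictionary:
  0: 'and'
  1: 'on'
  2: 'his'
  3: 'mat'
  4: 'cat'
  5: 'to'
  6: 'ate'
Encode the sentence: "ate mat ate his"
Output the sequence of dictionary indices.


Look up each word in the dictionary:
  'ate' -> 6
  'mat' -> 3
  'ate' -> 6
  'his' -> 2

Encoded: [6, 3, 6, 2]


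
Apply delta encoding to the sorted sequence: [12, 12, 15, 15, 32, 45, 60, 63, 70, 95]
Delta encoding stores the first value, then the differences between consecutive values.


First value: 12
Deltas:
  12 - 12 = 0
  15 - 12 = 3
  15 - 15 = 0
  32 - 15 = 17
  45 - 32 = 13
  60 - 45 = 15
  63 - 60 = 3
  70 - 63 = 7
  95 - 70 = 25


Delta encoded: [12, 0, 3, 0, 17, 13, 15, 3, 7, 25]


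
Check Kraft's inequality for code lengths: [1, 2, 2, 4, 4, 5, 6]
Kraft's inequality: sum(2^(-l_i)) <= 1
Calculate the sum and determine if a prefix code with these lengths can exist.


Sum = 2^(-1) + 2^(-2) + 2^(-2) + 2^(-4) + 2^(-4) + 2^(-5) + 2^(-6)
    = 0.5 + 0.25 + 0.25 + 0.0625 + 0.0625 + 0.03125 + 0.015625
    = 75/64 = 1.171875
Since 1.171875 > 1, Kraft's inequality is NOT satisfied.
A prefix code with these lengths CANNOT exist.

Kraft sum = 1.171875. Not satisfied.


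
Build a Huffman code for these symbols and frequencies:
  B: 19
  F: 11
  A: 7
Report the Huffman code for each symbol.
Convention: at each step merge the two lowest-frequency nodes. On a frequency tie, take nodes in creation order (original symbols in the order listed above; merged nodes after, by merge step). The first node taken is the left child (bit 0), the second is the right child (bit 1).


Huffman tree construction:
Step 1: Merge A(7) + F(11) = 18
Step 2: Merge (A+F)(18) + B(19) = 37
Read each symbol's code off the tree from the root (left child = 0, right child = 1).

Codes:
  B: 1 (length 1)
  F: 01 (length 2)
  A: 00 (length 2)
Average code length: 55/37 = 1.4865 bits/symbol


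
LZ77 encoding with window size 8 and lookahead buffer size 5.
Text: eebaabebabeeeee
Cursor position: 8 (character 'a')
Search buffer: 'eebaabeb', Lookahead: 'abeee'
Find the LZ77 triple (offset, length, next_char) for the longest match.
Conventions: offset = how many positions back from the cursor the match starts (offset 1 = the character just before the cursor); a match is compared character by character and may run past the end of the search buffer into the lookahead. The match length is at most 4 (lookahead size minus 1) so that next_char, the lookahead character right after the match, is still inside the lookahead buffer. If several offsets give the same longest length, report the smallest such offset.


Try each offset into the search buffer:
  offset=1 (pos 7, char 'b'): match length 0
  offset=2 (pos 6, char 'e'): match length 0
  offset=3 (pos 5, char 'b'): match length 0
  offset=4 (pos 4, char 'a'): match length 3
  offset=5 (pos 3, char 'a'): match length 1
  offset=6 (pos 2, char 'b'): match length 0
  offset=7 (pos 1, char 'e'): match length 0
  offset=8 (pos 0, char 'e'): match length 0
Longest match has length 3 at offset 4.
next_char = character at position 8 + 3 = 11 -> 'e'

Best match: offset=4, length=3 (matching 'abe' starting at position 4)
LZ77 triple: (4, 3, 'e')


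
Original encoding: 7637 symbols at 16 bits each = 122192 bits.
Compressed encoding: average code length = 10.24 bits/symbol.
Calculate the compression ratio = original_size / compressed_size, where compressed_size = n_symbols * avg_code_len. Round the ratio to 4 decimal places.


original_size = n_symbols * orig_bits = 7637 * 16 = 122192 bits
compressed_size = n_symbols * avg_code_len = 7637 * 10.24 = 78202.88 bits
ratio = original_size / compressed_size = 122192 / 78202.88 = 1.5625

Compression ratio = 1.5625


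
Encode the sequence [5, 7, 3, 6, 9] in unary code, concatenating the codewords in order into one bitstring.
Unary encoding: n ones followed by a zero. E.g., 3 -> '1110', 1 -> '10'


Encode each number as n ones followed by a terminating 0:
  5 -> 111110 (6 bits)
  7 -> 11111110 (8 bits)
  3 -> 1110 (4 bits)
  6 -> 1111110 (7 bits)
  9 -> 1111111110 (10 bits)
Total length = 6 + 8 + 4 + 7 + 10 = 35 bits.

Unary([5, 7, 3, 6, 9]) = 11111011111110111011111101111111110 (35 bits)


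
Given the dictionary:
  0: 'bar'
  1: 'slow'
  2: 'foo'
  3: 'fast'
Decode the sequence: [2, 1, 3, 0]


Look up each index in the dictionary:
  2 -> 'foo'
  1 -> 'slow'
  3 -> 'fast'
  0 -> 'bar'

Decoded: "foo slow fast bar"


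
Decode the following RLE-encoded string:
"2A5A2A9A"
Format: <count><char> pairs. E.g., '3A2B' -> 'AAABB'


Expanding each <count><char> pair:
  2A -> 'AA'
  5A -> 'AAAAA'
  2A -> 'AA'
  9A -> 'AAAAAAAAA'

Decoded = AAAAAAAAAAAAAAAAAA


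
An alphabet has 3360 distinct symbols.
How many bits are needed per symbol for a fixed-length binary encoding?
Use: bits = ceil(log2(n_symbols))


log2(3360) = 11.7142
Bracket: 2^11 = 2048 < 3360 <= 2^12 = 4096
So ceil(log2(3360)) = 12

bits = ceil(log2(3360)) = ceil(11.7142) = 12 bits


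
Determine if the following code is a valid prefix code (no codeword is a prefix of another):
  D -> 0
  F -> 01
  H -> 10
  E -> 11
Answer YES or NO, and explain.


Checking each pair (does one codeword prefix another?):
  D='0' vs F='01': prefix -- VIOLATION

NO -- this is NOT a valid prefix code. D (0) is a prefix of F (01).


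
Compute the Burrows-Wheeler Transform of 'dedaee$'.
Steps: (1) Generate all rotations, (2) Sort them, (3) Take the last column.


Rotations (sorted):
  0: $dedaee -> last char: e
  1: aee$ded -> last char: d
  2: daee$de -> last char: e
  3: dedaee$ -> last char: $
  4: e$dedae -> last char: e
  5: edaee$d -> last char: d
  6: ee$deda -> last char: a


BWT = ede$eda


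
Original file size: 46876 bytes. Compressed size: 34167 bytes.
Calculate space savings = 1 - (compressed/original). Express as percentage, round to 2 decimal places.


ratio = compressed/original = 34167/46876 = 0.72888
savings = 1 - ratio = 1 - 0.72888 = 0.27112
as a percentage: 0.27112 * 100 = 27.11%

Space savings = 1 - 34167/46876 = 27.11%


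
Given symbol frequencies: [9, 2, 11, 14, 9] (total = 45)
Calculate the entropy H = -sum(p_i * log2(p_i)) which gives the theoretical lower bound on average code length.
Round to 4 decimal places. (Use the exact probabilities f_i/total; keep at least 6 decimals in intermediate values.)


Per-symbol terms -p_i * log2(p_i) with p_i = f_i/45:
  p = 9/45 = 0.200000: log2(p) = -2.321928, -p*log2(p) = 0.464386
  p = 2/45 = 0.044444: log2(p) = -4.491853, -p*log2(p) = 0.199638
  p = 11/45 = 0.244444: log2(p) = -2.032421, -p*log2(p) = 0.496814
  p = 14/45 = 0.311111: log2(p) = -1.684498, -p*log2(p) = 0.524066
  p = 9/45 = 0.200000: log2(p) = -2.321928, -p*log2(p) = 0.464386
H = 0.464386 + 0.199638 + 0.496814 + 0.524066 + 0.464386 = 2.149290

H = 2.1493 bits/symbol


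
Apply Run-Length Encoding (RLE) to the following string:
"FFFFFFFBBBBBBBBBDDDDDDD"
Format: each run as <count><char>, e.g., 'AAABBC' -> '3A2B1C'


Scanning runs left to right:
  i=0: run of 'F' x 7 -> '7F'
  i=7: run of 'B' x 9 -> '9B'
  i=16: run of 'D' x 7 -> '7D'

RLE = 7F9B7D


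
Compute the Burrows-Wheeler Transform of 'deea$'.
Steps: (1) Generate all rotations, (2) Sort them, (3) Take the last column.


Rotations (sorted):
  0: $deea -> last char: a
  1: a$dee -> last char: e
  2: deea$ -> last char: $
  3: ea$de -> last char: e
  4: eea$d -> last char: d


BWT = ae$ed


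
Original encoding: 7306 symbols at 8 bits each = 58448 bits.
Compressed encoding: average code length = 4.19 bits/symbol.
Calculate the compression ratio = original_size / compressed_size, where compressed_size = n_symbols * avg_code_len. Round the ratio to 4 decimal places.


original_size = n_symbols * orig_bits = 7306 * 8 = 58448 bits
compressed_size = n_symbols * avg_code_len = 7306 * 4.19 = 30612.14 bits
ratio = original_size / compressed_size = 58448 / 30612.14 = 1.9093

Compression ratio = 1.9093


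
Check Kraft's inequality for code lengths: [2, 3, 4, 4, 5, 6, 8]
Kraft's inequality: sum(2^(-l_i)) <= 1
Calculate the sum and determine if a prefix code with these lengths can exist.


Sum = 2^(-2) + 2^(-3) + 2^(-4) + 2^(-4) + 2^(-5) + 2^(-6) + 2^(-8)
    = 0.25 + 0.125 + 0.0625 + 0.0625 + 0.03125 + 0.015625 + 0.00390625
    = 141/256 = 0.55078125
Since 0.55078125 <= 1, Kraft's inequality IS satisfied.
A prefix code with these lengths CAN exist.

Kraft sum = 0.55078125. Satisfied.


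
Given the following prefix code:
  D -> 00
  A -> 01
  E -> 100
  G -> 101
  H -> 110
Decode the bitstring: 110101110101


Decoding step by step:
Bits 110 -> H
Bits 101 -> G
Bits 110 -> H
Bits 101 -> G


Decoded message: HGHG


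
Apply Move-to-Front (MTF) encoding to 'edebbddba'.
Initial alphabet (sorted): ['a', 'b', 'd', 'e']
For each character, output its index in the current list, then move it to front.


MTF encoding:
'e': index 3 in ['a', 'b', 'd', 'e'] -> ['e', 'a', 'b', 'd']
'd': index 3 in ['e', 'a', 'b', 'd'] -> ['d', 'e', 'a', 'b']
'e': index 1 in ['d', 'e', 'a', 'b'] -> ['e', 'd', 'a', 'b']
'b': index 3 in ['e', 'd', 'a', 'b'] -> ['b', 'e', 'd', 'a']
'b': index 0 in ['b', 'e', 'd', 'a'] -> ['b', 'e', 'd', 'a']
'd': index 2 in ['b', 'e', 'd', 'a'] -> ['d', 'b', 'e', 'a']
'd': index 0 in ['d', 'b', 'e', 'a'] -> ['d', 'b', 'e', 'a']
'b': index 1 in ['d', 'b', 'e', 'a'] -> ['b', 'd', 'e', 'a']
'a': index 3 in ['b', 'd', 'e', 'a'] -> ['a', 'b', 'd', 'e']


Output: [3, 3, 1, 3, 0, 2, 0, 1, 3]


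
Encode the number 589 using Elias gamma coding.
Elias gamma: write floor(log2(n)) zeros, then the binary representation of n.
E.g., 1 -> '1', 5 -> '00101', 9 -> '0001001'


num_bits = floor(log2(589)) + 1 = 10
leading_zeros = num_bits - 1 = 9
binary(589) = 1001001101

Elias gamma(589) = '000000000' + '1001001101' = 0000000001001001101 (19 bits)


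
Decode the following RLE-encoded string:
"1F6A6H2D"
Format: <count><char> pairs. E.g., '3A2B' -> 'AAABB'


Expanding each <count><char> pair:
  1F -> 'F'
  6A -> 'AAAAAA'
  6H -> 'HHHHHH'
  2D -> 'DD'

Decoded = FAAAAAAHHHHHHDD


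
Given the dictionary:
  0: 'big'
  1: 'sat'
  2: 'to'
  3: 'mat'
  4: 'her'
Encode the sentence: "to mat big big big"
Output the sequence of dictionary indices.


Look up each word in the dictionary:
  'to' -> 2
  'mat' -> 3
  'big' -> 0
  'big' -> 0
  'big' -> 0

Encoded: [2, 3, 0, 0, 0]


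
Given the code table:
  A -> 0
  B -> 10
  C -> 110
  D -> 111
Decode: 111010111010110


Decoding:
111 -> D
0 -> A
10 -> B
111 -> D
0 -> A
10 -> B
110 -> C


Result: DABDABC


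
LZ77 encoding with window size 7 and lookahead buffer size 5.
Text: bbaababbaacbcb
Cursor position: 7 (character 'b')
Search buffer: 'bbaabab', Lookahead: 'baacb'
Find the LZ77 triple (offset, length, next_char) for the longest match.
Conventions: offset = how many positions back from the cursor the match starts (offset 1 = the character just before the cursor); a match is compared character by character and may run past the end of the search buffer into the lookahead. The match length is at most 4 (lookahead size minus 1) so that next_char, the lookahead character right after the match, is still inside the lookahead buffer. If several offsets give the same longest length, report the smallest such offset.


Try each offset into the search buffer:
  offset=1 (pos 6, char 'b'): match length 1
  offset=2 (pos 5, char 'a'): match length 0
  offset=3 (pos 4, char 'b'): match length 2
  offset=4 (pos 3, char 'a'): match length 0
  offset=5 (pos 2, char 'a'): match length 0
  offset=6 (pos 1, char 'b'): match length 3
  offset=7 (pos 0, char 'b'): match length 1
Longest match has length 3 at offset 6.
next_char = character at position 7 + 3 = 10 -> 'c'

Best match: offset=6, length=3 (matching 'baa' starting at position 1)
LZ77 triple: (6, 3, 'c')


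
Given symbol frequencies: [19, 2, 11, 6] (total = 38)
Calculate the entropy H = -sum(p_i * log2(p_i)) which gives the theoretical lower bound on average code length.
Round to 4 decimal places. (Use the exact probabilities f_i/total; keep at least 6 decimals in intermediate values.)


Per-symbol terms -p_i * log2(p_i) with p_i = f_i/38:
  p = 19/38 = 0.500000: log2(p) = -1.000000, -p*log2(p) = 0.500000
  p = 2/38 = 0.052632: log2(p) = -4.247928, -p*log2(p) = 0.223575
  p = 11/38 = 0.289474: log2(p) = -1.788496, -p*log2(p) = 0.517722
  p = 6/38 = 0.157895: log2(p) = -2.662965, -p*log2(p) = 0.420468
H = 0.500000 + 0.223575 + 0.517722 + 0.420468 = 1.661765

H = 1.6618 bits/symbol


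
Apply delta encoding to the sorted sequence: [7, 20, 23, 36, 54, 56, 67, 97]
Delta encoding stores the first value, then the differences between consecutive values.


First value: 7
Deltas:
  20 - 7 = 13
  23 - 20 = 3
  36 - 23 = 13
  54 - 36 = 18
  56 - 54 = 2
  67 - 56 = 11
  97 - 67 = 30


Delta encoded: [7, 13, 3, 13, 18, 2, 11, 30]


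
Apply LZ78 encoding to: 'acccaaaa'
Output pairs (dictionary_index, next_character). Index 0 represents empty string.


LZ78 encoding steps:
Dictionary: {0: ''}
Step 1: w='' (idx 0), next='a' -> output (0, 'a'), add 'a' as idx 1
Step 2: w='' (idx 0), next='c' -> output (0, 'c'), add 'c' as idx 2
Step 3: w='c' (idx 2), next='c' -> output (2, 'c'), add 'cc' as idx 3
Step 4: w='a' (idx 1), next='a' -> output (1, 'a'), add 'aa' as idx 4
Step 5: w='aa' (idx 4), end of input -> output (4, '')


Encoded: [(0, 'a'), (0, 'c'), (2, 'c'), (1, 'a'), (4, '')]


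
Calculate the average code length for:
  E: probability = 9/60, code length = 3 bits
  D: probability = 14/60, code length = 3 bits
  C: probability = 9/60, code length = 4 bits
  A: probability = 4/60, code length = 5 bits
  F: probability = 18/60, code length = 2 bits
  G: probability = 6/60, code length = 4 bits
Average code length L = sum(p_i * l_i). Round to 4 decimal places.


Weighted contributions p_i * l_i:
  E: (9/60) * 3 = 27/60
  D: (14/60) * 3 = 42/60
  C: (9/60) * 4 = 36/60
  A: (4/60) * 5 = 20/60
  F: (18/60) * 2 = 36/60
  G: (6/60) * 4 = 24/60
Sum = (27 + 42 + 36 + 20 + 36 + 24)/60 = 185/60

L = 185/60 = 3.0833 bits/symbol


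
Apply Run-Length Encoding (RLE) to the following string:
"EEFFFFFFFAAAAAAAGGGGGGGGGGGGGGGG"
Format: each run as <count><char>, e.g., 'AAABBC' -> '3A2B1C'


Scanning runs left to right:
  i=0: run of 'E' x 2 -> '2E'
  i=2: run of 'F' x 7 -> '7F'
  i=9: run of 'A' x 7 -> '7A'
  i=16: run of 'G' x 16 -> '16G'

RLE = 2E7F7A16G


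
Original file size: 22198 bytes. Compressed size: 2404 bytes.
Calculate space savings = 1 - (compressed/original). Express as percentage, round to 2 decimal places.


ratio = compressed/original = 2404/22198 = 0.108298
savings = 1 - ratio = 1 - 0.108298 = 0.891702
as a percentage: 0.891702 * 100 = 89.17%

Space savings = 1 - 2404/22198 = 89.17%


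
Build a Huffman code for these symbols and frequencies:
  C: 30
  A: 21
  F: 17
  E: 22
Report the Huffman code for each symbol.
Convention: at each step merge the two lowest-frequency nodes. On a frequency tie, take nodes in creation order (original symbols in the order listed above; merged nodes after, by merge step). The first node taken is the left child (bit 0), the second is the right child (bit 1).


Huffman tree construction:
Step 1: Merge F(17) + A(21) = 38
Step 2: Merge E(22) + C(30) = 52
Step 3: Merge (F+A)(38) + (E+C)(52) = 90
Read each symbol's code off the tree from the root (left child = 0, right child = 1).

Codes:
  C: 11 (length 2)
  A: 01 (length 2)
  F: 00 (length 2)
  E: 10 (length 2)
Average code length: 180/90 = 2.0000 bits/symbol


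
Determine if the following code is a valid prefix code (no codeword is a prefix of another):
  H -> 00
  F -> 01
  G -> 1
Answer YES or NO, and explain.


Checking each pair (does one codeword prefix another?):
  H='00' vs F='01': no prefix
  H='00' vs G='1': no prefix
  F='01' vs H='00': no prefix
  F='01' vs G='1': no prefix
  G='1' vs H='00': no prefix
  G='1' vs F='01': no prefix
No violation found over all pairs.

YES -- this is a valid prefix code. No codeword is a prefix of any other codeword.


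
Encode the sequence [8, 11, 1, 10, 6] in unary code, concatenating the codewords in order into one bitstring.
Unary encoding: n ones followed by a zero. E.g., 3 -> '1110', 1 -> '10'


Encode each number as n ones followed by a terminating 0:
  8 -> 111111110 (9 bits)
  11 -> 111111111110 (12 bits)
  1 -> 10 (2 bits)
  10 -> 11111111110 (11 bits)
  6 -> 1111110 (7 bits)
Total length = 9 + 12 + 2 + 11 + 7 = 41 bits.

Unary([8, 11, 1, 10, 6]) = 11111111011111111111010111111111101111110 (41 bits)


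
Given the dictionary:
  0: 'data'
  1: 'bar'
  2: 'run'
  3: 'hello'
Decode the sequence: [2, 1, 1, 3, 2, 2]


Look up each index in the dictionary:
  2 -> 'run'
  1 -> 'bar'
  1 -> 'bar'
  3 -> 'hello'
  2 -> 'run'
  2 -> 'run'

Decoded: "run bar bar hello run run"


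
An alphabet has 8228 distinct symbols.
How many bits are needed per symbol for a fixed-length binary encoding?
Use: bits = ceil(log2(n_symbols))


log2(8228) = 13.0063
Bracket: 2^13 = 8192 < 8228 <= 2^14 = 16384
So ceil(log2(8228)) = 14

bits = ceil(log2(8228)) = ceil(13.0063) = 14 bits


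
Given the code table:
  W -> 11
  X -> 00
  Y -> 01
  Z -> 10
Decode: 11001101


Decoding:
11 -> W
00 -> X
11 -> W
01 -> Y


Result: WXWY


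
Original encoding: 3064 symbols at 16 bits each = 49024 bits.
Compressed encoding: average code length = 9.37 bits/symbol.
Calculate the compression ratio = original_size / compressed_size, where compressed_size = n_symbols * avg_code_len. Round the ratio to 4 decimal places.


original_size = n_symbols * orig_bits = 3064 * 16 = 49024 bits
compressed_size = n_symbols * avg_code_len = 3064 * 9.37 = 28709.68 bits
ratio = original_size / compressed_size = 49024 / 28709.68 = 1.7076

Compression ratio = 1.7076


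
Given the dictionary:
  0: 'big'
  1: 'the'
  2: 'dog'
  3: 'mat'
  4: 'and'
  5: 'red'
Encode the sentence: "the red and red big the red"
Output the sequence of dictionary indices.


Look up each word in the dictionary:
  'the' -> 1
  'red' -> 5
  'and' -> 4
  'red' -> 5
  'big' -> 0
  'the' -> 1
  'red' -> 5

Encoded: [1, 5, 4, 5, 0, 1, 5]


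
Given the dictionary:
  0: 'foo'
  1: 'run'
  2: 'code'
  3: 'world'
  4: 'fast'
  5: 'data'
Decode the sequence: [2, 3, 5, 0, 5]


Look up each index in the dictionary:
  2 -> 'code'
  3 -> 'world'
  5 -> 'data'
  0 -> 'foo'
  5 -> 'data'

Decoded: "code world data foo data"


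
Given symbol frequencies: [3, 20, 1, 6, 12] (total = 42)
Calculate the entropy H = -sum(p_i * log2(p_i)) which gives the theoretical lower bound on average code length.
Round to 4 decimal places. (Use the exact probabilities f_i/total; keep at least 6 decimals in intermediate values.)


Per-symbol terms -p_i * log2(p_i) with p_i = f_i/42:
  p = 3/42 = 0.071429: log2(p) = -3.807355, -p*log2(p) = 0.271954
  p = 20/42 = 0.476190: log2(p) = -1.070389, -p*log2(p) = 0.509709
  p = 1/42 = 0.023810: log2(p) = -5.392317, -p*log2(p) = 0.128389
  p = 6/42 = 0.142857: log2(p) = -2.807355, -p*log2(p) = 0.401051
  p = 12/42 = 0.285714: log2(p) = -1.807355, -p*log2(p) = 0.516387
H = 0.271954 + 0.509709 + 0.128389 + 0.401051 + 0.516387 = 1.827490

H = 1.8275 bits/symbol
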